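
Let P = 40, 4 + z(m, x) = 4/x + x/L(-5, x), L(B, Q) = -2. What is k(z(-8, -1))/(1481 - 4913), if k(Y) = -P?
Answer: 5/429 ≈ 0.011655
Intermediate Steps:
z(m, x) = -4 + 4/x - x/2 (z(m, x) = -4 + (4/x + x/(-2)) = -4 + (4/x + x*(-1/2)) = -4 + (4/x - x/2) = -4 + 4/x - x/2)
k(Y) = -40 (k(Y) = -1*40 = -40)
k(z(-8, -1))/(1481 - 4913) = -40/(1481 - 4913) = -40/(-3432) = -40*(-1/3432) = 5/429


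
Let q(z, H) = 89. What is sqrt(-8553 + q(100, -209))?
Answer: 92*I ≈ 92.0*I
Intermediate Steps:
sqrt(-8553 + q(100, -209)) = sqrt(-8553 + 89) = sqrt(-8464) = 92*I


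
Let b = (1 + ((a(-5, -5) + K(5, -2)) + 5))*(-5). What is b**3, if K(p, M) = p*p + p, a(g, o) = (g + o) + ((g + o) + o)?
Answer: -166375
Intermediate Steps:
a(g, o) = 2*g + 3*o (a(g, o) = (g + o) + (g + 2*o) = 2*g + 3*o)
K(p, M) = p + p**2 (K(p, M) = p**2 + p = p + p**2)
b = -55 (b = (1 + (((2*(-5) + 3*(-5)) + 5*(1 + 5)) + 5))*(-5) = (1 + (((-10 - 15) + 5*6) + 5))*(-5) = (1 + ((-25 + 30) + 5))*(-5) = (1 + (5 + 5))*(-5) = (1 + 10)*(-5) = 11*(-5) = -55)
b**3 = (-55)**3 = -166375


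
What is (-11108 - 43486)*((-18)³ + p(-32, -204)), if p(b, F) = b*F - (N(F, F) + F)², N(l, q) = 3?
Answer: 2167654770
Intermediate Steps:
p(b, F) = -(3 + F)² + F*b (p(b, F) = b*F - (3 + F)² = F*b - (3 + F)² = -(3 + F)² + F*b)
(-11108 - 43486)*((-18)³ + p(-32, -204)) = (-11108 - 43486)*((-18)³ + (-(3 - 204)² - 204*(-32))) = -54594*(-5832 + (-1*(-201)² + 6528)) = -54594*(-5832 + (-1*40401 + 6528)) = -54594*(-5832 + (-40401 + 6528)) = -54594*(-5832 - 33873) = -54594*(-39705) = 2167654770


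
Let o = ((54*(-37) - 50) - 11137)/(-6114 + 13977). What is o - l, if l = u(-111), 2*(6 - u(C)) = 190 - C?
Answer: 748679/5242 ≈ 142.82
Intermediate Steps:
u(C) = -89 + C/2 (u(C) = 6 - (190 - C)/2 = 6 + (-95 + C/2) = -89 + C/2)
l = -289/2 (l = -89 + (½)*(-111) = -89 - 111/2 = -289/2 ≈ -144.50)
o = -4395/2621 (o = ((-1998 - 50) - 11137)/7863 = (-2048 - 11137)*(1/7863) = -13185*1/7863 = -4395/2621 ≈ -1.6768)
o - l = -4395/2621 - 1*(-289/2) = -4395/2621 + 289/2 = 748679/5242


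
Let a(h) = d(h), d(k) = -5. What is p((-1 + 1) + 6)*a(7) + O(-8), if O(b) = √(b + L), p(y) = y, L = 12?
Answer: -28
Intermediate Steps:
O(b) = √(12 + b) (O(b) = √(b + 12) = √(12 + b))
a(h) = -5
p((-1 + 1) + 6)*a(7) + O(-8) = ((-1 + 1) + 6)*(-5) + √(12 - 8) = (0 + 6)*(-5) + √4 = 6*(-5) + 2 = -30 + 2 = -28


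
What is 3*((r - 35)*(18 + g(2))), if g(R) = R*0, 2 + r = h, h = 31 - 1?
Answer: -378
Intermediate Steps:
h = 30
r = 28 (r = -2 + 30 = 28)
g(R) = 0
3*((r - 35)*(18 + g(2))) = 3*((28 - 35)*(18 + 0)) = 3*(-7*18) = 3*(-126) = -378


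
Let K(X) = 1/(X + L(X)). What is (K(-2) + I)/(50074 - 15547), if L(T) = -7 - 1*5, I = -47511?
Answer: -665155/483378 ≈ -1.3761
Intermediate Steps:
L(T) = -12 (L(T) = -7 - 5 = -12)
K(X) = 1/(-12 + X) (K(X) = 1/(X - 12) = 1/(-12 + X))
(K(-2) + I)/(50074 - 15547) = (1/(-12 - 2) - 47511)/(50074 - 15547) = (1/(-14) - 47511)/34527 = (-1/14 - 47511)*(1/34527) = -665155/14*1/34527 = -665155/483378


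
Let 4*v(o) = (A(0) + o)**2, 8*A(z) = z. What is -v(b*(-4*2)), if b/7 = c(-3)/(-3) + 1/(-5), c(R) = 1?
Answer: -50176/225 ≈ -223.00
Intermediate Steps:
b = -56/15 (b = 7*(1/(-3) + 1/(-5)) = 7*(1*(-1/3) + 1*(-1/5)) = 7*(-1/3 - 1/5) = 7*(-8/15) = -56/15 ≈ -3.7333)
A(z) = z/8
v(o) = o**2/4 (v(o) = ((1/8)*0 + o)**2/4 = (0 + o)**2/4 = o**2/4)
-v(b*(-4*2)) = -(-(-224)*2/15)**2/4 = -(-56/15*(-8))**2/4 = -(448/15)**2/4 = -200704/(4*225) = -1*50176/225 = -50176/225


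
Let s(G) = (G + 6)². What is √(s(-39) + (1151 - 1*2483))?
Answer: 9*I*√3 ≈ 15.588*I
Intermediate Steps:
s(G) = (6 + G)²
√(s(-39) + (1151 - 1*2483)) = √((6 - 39)² + (1151 - 1*2483)) = √((-33)² + (1151 - 2483)) = √(1089 - 1332) = √(-243) = 9*I*√3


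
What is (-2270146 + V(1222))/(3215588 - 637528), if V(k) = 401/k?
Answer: -2774118011/3150389320 ≈ -0.88056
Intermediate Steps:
(-2270146 + V(1222))/(3215588 - 637528) = (-2270146 + 401/1222)/(3215588 - 637528) = (-2270146 + 401*(1/1222))/2578060 = (-2270146 + 401/1222)*(1/2578060) = -2774118011/1222*1/2578060 = -2774118011/3150389320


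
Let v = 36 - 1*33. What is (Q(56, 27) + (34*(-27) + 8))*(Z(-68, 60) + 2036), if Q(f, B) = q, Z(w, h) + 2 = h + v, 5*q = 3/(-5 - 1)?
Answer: -19084797/10 ≈ -1.9085e+6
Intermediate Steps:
v = 3 (v = 36 - 33 = 3)
q = -⅒ (q = (3/(-5 - 1))/5 = (3/(-6))/5 = (-⅙*3)/5 = (⅕)*(-½) = -⅒ ≈ -0.10000)
Z(w, h) = 1 + h (Z(w, h) = -2 + (h + 3) = -2 + (3 + h) = 1 + h)
Q(f, B) = -⅒
(Q(56, 27) + (34*(-27) + 8))*(Z(-68, 60) + 2036) = (-⅒ + (34*(-27) + 8))*((1 + 60) + 2036) = (-⅒ + (-918 + 8))*(61 + 2036) = (-⅒ - 910)*2097 = -9101/10*2097 = -19084797/10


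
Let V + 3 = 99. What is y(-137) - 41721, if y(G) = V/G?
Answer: -5715873/137 ≈ -41722.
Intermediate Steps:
V = 96 (V = -3 + 99 = 96)
y(G) = 96/G
y(-137) - 41721 = 96/(-137) - 41721 = 96*(-1/137) - 41721 = -96/137 - 41721 = -5715873/137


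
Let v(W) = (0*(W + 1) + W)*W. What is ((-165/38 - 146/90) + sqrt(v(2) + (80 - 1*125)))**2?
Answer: (10199 - 1710*I*sqrt(41))**2/2924100 ≈ -5.4268 - 76.381*I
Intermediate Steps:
v(W) = W**2 (v(W) = (0*(1 + W) + W)*W = (0 + W)*W = W*W = W**2)
((-165/38 - 146/90) + sqrt(v(2) + (80 - 1*125)))**2 = ((-165/38 - 146/90) + sqrt(2**2 + (80 - 1*125)))**2 = ((-165*1/38 - 146*1/90) + sqrt(4 + (80 - 125)))**2 = ((-165/38 - 73/45) + sqrt(4 - 45))**2 = (-10199/1710 + sqrt(-41))**2 = (-10199/1710 + I*sqrt(41))**2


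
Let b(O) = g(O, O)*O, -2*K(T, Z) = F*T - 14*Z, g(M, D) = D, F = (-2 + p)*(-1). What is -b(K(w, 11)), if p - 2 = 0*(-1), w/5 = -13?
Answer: -5929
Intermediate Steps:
w = -65 (w = 5*(-13) = -65)
p = 2 (p = 2 + 0*(-1) = 2 + 0 = 2)
F = 0 (F = (-2 + 2)*(-1) = 0*(-1) = 0)
K(T, Z) = 7*Z (K(T, Z) = -(0*T - 14*Z)/2 = -(0 - 14*Z)/2 = -(-7)*Z = 7*Z)
b(O) = O**2 (b(O) = O*O = O**2)
-b(K(w, 11)) = -(7*11)**2 = -1*77**2 = -1*5929 = -5929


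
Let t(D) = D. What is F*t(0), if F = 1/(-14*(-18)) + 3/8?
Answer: 0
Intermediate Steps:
F = 191/504 (F = -1/14*(-1/18) + 3*(1/8) = 1/252 + 3/8 = 191/504 ≈ 0.37897)
F*t(0) = (191/504)*0 = 0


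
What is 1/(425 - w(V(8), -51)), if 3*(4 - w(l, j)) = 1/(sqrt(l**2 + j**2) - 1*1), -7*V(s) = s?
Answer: 482961243/203326745141 - 21*sqrt(127513)/203326745141 ≈ 0.0023753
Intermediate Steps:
V(s) = -s/7
w(l, j) = 4 - 1/(3*(-1 + sqrt(j**2 + l**2))) (w(l, j) = 4 - 1/(3*(sqrt(l**2 + j**2) - 1*1)) = 4 - 1/(3*(sqrt(j**2 + l**2) - 1)) = 4 - 1/(3*(-1 + sqrt(j**2 + l**2))))
1/(425 - w(V(8), -51)) = 1/(425 - (-13 + 12*sqrt((-51)**2 + (-1/7*8)**2))/(3*(-1 + sqrt((-51)**2 + (-1/7*8)**2)))) = 1/(425 - (-13 + 12*sqrt(2601 + (-8/7)**2))/(3*(-1 + sqrt(2601 + (-8/7)**2)))) = 1/(425 - (-13 + 12*sqrt(2601 + 64/49))/(3*(-1 + sqrt(2601 + 64/49)))) = 1/(425 - (-13 + 12*sqrt(127513/49))/(3*(-1 + sqrt(127513/49)))) = 1/(425 - (-13 + 12*(sqrt(127513)/7))/(3*(-1 + sqrt(127513)/7))) = 1/(425 - (-13 + 12*sqrt(127513)/7)/(3*(-1 + sqrt(127513)/7)))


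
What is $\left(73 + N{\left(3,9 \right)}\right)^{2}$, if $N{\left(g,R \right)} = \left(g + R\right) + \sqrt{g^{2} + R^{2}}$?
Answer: $7315 + 510 \sqrt{10} \approx 8927.8$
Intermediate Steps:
$N{\left(g,R \right)} = R + g + \sqrt{R^{2} + g^{2}}$ ($N{\left(g,R \right)} = \left(R + g\right) + \sqrt{R^{2} + g^{2}} = R + g + \sqrt{R^{2} + g^{2}}$)
$\left(73 + N{\left(3,9 \right)}\right)^{2} = \left(73 + \left(9 + 3 + \sqrt{9^{2} + 3^{2}}\right)\right)^{2} = \left(73 + \left(9 + 3 + \sqrt{81 + 9}\right)\right)^{2} = \left(73 + \left(9 + 3 + \sqrt{90}\right)\right)^{2} = \left(73 + \left(9 + 3 + 3 \sqrt{10}\right)\right)^{2} = \left(73 + \left(12 + 3 \sqrt{10}\right)\right)^{2} = \left(85 + 3 \sqrt{10}\right)^{2}$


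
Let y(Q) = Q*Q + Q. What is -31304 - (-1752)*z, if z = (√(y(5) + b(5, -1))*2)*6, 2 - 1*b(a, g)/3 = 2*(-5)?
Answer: -31304 + 21024*√66 ≈ 1.3950e+5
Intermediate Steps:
b(a, g) = 36 (b(a, g) = 6 - 6*(-5) = 6 - 3*(-10) = 6 + 30 = 36)
y(Q) = Q + Q² (y(Q) = Q² + Q = Q + Q²)
z = 12*√66 (z = (√(5*(1 + 5) + 36)*2)*6 = (√(5*6 + 36)*2)*6 = (√(30 + 36)*2)*6 = (√66*2)*6 = (2*√66)*6 = 12*√66 ≈ 97.489)
-31304 - (-1752)*z = -31304 - (-1752)*12*√66 = -31304 - (-21024)*√66 = -31304 + 21024*√66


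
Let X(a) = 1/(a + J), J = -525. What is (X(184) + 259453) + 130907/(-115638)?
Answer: 10230850715849/39432558 ≈ 2.5945e+5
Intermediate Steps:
X(a) = 1/(-525 + a) (X(a) = 1/(a - 525) = 1/(-525 + a))
(X(184) + 259453) + 130907/(-115638) = (1/(-525 + 184) + 259453) + 130907/(-115638) = (1/(-341) + 259453) + 130907*(-1/115638) = (-1/341 + 259453) - 130907/115638 = 88473472/341 - 130907/115638 = 10230850715849/39432558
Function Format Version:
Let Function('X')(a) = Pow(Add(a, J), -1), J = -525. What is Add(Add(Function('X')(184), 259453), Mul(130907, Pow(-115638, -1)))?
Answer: Rational(10230850715849, 39432558) ≈ 2.5945e+5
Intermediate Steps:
Function('X')(a) = Pow(Add(-525, a), -1) (Function('X')(a) = Pow(Add(a, -525), -1) = Pow(Add(-525, a), -1))
Add(Add(Function('X')(184), 259453), Mul(130907, Pow(-115638, -1))) = Add(Add(Pow(Add(-525, 184), -1), 259453), Mul(130907, Pow(-115638, -1))) = Add(Add(Pow(-341, -1), 259453), Mul(130907, Rational(-1, 115638))) = Add(Add(Rational(-1, 341), 259453), Rational(-130907, 115638)) = Add(Rational(88473472, 341), Rational(-130907, 115638)) = Rational(10230850715849, 39432558)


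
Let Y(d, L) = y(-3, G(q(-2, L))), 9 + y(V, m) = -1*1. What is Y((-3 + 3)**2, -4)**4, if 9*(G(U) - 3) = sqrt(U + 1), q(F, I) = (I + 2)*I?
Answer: 10000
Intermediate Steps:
q(F, I) = I*(2 + I) (q(F, I) = (2 + I)*I = I*(2 + I))
G(U) = 3 + sqrt(1 + U)/9 (G(U) = 3 + sqrt(U + 1)/9 = 3 + sqrt(1 + U)/9)
y(V, m) = -10 (y(V, m) = -9 - 1*1 = -9 - 1 = -10)
Y(d, L) = -10
Y((-3 + 3)**2, -4)**4 = (-10)**4 = 10000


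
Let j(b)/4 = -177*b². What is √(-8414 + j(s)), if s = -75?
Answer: I*√3990914 ≈ 1997.7*I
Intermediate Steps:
j(b) = -708*b² (j(b) = 4*(-177*b²) = -708*b²)
√(-8414 + j(s)) = √(-8414 - 708*(-75)²) = √(-8414 - 708*5625) = √(-8414 - 3982500) = √(-3990914) = I*√3990914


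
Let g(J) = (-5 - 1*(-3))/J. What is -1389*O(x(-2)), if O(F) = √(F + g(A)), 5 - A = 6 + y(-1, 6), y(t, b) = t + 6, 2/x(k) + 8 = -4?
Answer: -463*√6/2 ≈ -567.06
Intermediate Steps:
x(k) = -⅙ (x(k) = 2/(-8 - 4) = 2/(-12) = 2*(-1/12) = -⅙)
y(t, b) = 6 + t
A = -6 (A = 5 - (6 + (6 - 1)) = 5 - (6 + 5) = 5 - 1*11 = 5 - 11 = -6)
g(J) = -2/J (g(J) = (-5 + 3)/J = -2/J)
O(F) = √(⅓ + F) (O(F) = √(F - 2/(-6)) = √(F - 2*(-⅙)) = √(F + ⅓) = √(⅓ + F))
-1389*O(x(-2)) = -463*√(3 + 9*(-⅙)) = -463*√(3 - 3/2) = -463*√(3/2) = -463*√6/2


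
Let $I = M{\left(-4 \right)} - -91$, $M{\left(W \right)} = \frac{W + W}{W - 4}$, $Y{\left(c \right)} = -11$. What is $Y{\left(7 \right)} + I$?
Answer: $81$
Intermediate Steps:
$M{\left(W \right)} = \frac{2 W}{-4 + W}$
$I = 92$ ($I = 2 \left(-4\right) \frac{1}{-4 - 4} - -91 = 2 \left(-4\right) \frac{1}{-8} + 91 = 2 \left(-4\right) \left(- \frac{1}{8}\right) + 91 = 1 + 91 = 92$)
$Y{\left(7 \right)} + I = -11 + 92 = 81$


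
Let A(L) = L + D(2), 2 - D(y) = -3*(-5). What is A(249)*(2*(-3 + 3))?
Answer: 0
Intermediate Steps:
D(y) = -13 (D(y) = 2 - (-3)*(-5) = 2 - 1*15 = 2 - 15 = -13)
A(L) = -13 + L (A(L) = L - 13 = -13 + L)
A(249)*(2*(-3 + 3)) = (-13 + 249)*(2*(-3 + 3)) = 236*(2*0) = 236*0 = 0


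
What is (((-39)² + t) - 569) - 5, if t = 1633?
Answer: 2580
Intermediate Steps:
(((-39)² + t) - 569) - 5 = (((-39)² + 1633) - 569) - 5 = ((1521 + 1633) - 569) - 5 = (3154 - 569) - 5 = 2585 - 5 = 2580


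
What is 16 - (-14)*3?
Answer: 58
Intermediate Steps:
16 - (-14)*3 = 16 - 14*(-3) = 16 + 42 = 58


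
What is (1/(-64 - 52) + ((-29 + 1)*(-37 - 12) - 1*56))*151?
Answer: 23050905/116 ≈ 1.9871e+5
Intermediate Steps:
(1/(-64 - 52) + ((-29 + 1)*(-37 - 12) - 1*56))*151 = (1/(-116) + (-28*(-49) - 56))*151 = (-1/116 + (1372 - 56))*151 = (-1/116 + 1316)*151 = (152655/116)*151 = 23050905/116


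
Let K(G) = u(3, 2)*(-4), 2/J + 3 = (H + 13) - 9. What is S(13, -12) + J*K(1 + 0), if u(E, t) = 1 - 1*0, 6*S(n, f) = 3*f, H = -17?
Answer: -11/2 ≈ -5.5000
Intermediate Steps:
S(n, f) = f/2 (S(n, f) = (3*f)/6 = f/2)
J = -1/8 (J = 2/(-3 + ((-17 + 13) - 9)) = 2/(-3 + (-4 - 9)) = 2/(-3 - 13) = 2/(-16) = 2*(-1/16) = -1/8 ≈ -0.12500)
u(E, t) = 1 (u(E, t) = 1 + 0 = 1)
K(G) = -4 (K(G) = 1*(-4) = -4)
S(13, -12) + J*K(1 + 0) = (1/2)*(-12) - 1/8*(-4) = -6 + 1/2 = -11/2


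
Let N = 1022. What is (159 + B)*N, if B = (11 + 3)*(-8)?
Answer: 48034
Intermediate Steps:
B = -112 (B = 14*(-8) = -112)
(159 + B)*N = (159 - 112)*1022 = 47*1022 = 48034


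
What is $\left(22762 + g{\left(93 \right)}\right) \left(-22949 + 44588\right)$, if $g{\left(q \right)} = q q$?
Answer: $679702629$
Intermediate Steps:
$g{\left(q \right)} = q^{2}$
$\left(22762 + g{\left(93 \right)}\right) \left(-22949 + 44588\right) = \left(22762 + 93^{2}\right) \left(-22949 + 44588\right) = \left(22762 + 8649\right) 21639 = 31411 \cdot 21639 = 679702629$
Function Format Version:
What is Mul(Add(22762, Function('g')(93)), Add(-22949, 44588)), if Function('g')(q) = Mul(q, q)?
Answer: 679702629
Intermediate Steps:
Function('g')(q) = Pow(q, 2)
Mul(Add(22762, Function('g')(93)), Add(-22949, 44588)) = Mul(Add(22762, Pow(93, 2)), Add(-22949, 44588)) = Mul(Add(22762, 8649), 21639) = Mul(31411, 21639) = 679702629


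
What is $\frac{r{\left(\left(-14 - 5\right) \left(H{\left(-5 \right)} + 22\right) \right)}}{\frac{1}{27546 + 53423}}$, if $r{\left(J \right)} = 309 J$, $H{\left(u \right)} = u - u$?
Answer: $-10458117978$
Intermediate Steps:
$H{\left(u \right)} = 0$
$\frac{r{\left(\left(-14 - 5\right) \left(H{\left(-5 \right)} + 22\right) \right)}}{\frac{1}{27546 + 53423}} = \frac{309 \left(-14 - 5\right) \left(0 + 22\right)}{\frac{1}{27546 + 53423}} = \frac{309 \left(\left(-19\right) 22\right)}{\frac{1}{80969}} = 309 \left(-418\right) \frac{1}{\frac{1}{80969}} = \left(-129162\right) 80969 = -10458117978$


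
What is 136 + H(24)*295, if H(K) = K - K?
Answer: 136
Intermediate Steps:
H(K) = 0
136 + H(24)*295 = 136 + 0*295 = 136 + 0 = 136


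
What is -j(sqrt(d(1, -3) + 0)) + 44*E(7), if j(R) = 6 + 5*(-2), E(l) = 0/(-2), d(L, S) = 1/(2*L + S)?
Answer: 4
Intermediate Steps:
d(L, S) = 1/(S + 2*L)
E(l) = 0 (E(l) = 0*(-1/2) = 0)
j(R) = -4 (j(R) = 6 - 10 = -4)
-j(sqrt(d(1, -3) + 0)) + 44*E(7) = -1*(-4) + 44*0 = 4 + 0 = 4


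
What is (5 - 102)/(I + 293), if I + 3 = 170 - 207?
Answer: -97/253 ≈ -0.38340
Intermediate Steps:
I = -40 (I = -3 + (170 - 207) = -3 - 37 = -40)
(5 - 102)/(I + 293) = (5 - 102)/(-40 + 293) = -97/253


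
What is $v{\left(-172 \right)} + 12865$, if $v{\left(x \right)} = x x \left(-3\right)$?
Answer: $-75887$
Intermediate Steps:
$v{\left(x \right)} = - 3 x^{2}$ ($v{\left(x \right)} = x^{2} \left(-3\right) = - 3 x^{2}$)
$v{\left(-172 \right)} + 12865 = - 3 \left(-172\right)^{2} + 12865 = \left(-3\right) 29584 + 12865 = -88752 + 12865 = -75887$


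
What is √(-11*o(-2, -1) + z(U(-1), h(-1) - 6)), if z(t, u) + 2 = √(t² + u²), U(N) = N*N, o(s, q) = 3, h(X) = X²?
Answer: √(-35 + √26) ≈ 5.4682*I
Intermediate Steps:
U(N) = N²
z(t, u) = -2 + √(t² + u²)
√(-11*o(-2, -1) + z(U(-1), h(-1) - 6)) = √(-11*3 + (-2 + √(((-1)²)² + ((-1)² - 6)²))) = √(-33 + (-2 + √(1² + (1 - 6)²))) = √(-33 + (-2 + √(1 + (-5)²))) = √(-33 + (-2 + √(1 + 25))) = √(-33 + (-2 + √26)) = √(-35 + √26)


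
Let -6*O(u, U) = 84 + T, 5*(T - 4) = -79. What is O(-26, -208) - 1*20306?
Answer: -609541/30 ≈ -20318.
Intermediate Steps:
T = -59/5 (T = 4 + (1/5)*(-79) = 4 - 79/5 = -59/5 ≈ -11.800)
O(u, U) = -361/30 (O(u, U) = -(84 - 59/5)/6 = -1/6*361/5 = -361/30)
O(-26, -208) - 1*20306 = -361/30 - 1*20306 = -361/30 - 20306 = -609541/30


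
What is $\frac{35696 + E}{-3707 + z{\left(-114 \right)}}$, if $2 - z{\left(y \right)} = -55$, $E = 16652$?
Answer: $- \frac{26174}{1825} \approx -14.342$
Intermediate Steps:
$z{\left(y \right)} = 57$ ($z{\left(y \right)} = 2 - -55 = 2 + 55 = 57$)
$\frac{35696 + E}{-3707 + z{\left(-114 \right)}} = \frac{35696 + 16652}{-3707 + 57} = \frac{52348}{-3650} = 52348 \left(- \frac{1}{3650}\right) = - \frac{26174}{1825}$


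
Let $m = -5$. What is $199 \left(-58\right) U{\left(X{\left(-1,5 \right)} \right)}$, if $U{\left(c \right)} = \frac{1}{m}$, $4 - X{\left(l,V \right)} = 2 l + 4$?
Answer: $\frac{11542}{5} \approx 2308.4$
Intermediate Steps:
$X{\left(l,V \right)} = - 2 l$ ($X{\left(l,V \right)} = 4 - \left(2 l + 4\right) = 4 - \left(4 + 2 l\right) = - 2 l$)
$U{\left(c \right)} = - \frac{1}{5}$ ($U{\left(c \right)} = \frac{1}{-5} = - \frac{1}{5}$)
$199 \left(-58\right) U{\left(X{\left(-1,5 \right)} \right)} = 199 \left(-58\right) \left(- \frac{1}{5}\right) = \left(-11542\right) \left(- \frac{1}{5}\right) = \frac{11542}{5}$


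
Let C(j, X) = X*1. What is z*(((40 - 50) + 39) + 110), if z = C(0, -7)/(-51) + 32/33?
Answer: 28773/187 ≈ 153.87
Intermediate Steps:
C(j, X) = X
z = 207/187 (z = -7/(-51) + 32/33 = -7*(-1/51) + 32*(1/33) = 7/51 + 32/33 = 207/187 ≈ 1.1070)
z*(((40 - 50) + 39) + 110) = 207*(((40 - 50) + 39) + 110)/187 = 207*((-10 + 39) + 110)/187 = 207*(29 + 110)/187 = (207/187)*139 = 28773/187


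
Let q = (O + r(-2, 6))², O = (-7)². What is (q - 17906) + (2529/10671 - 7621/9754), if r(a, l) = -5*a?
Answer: -500493942925/34694978 ≈ -14426.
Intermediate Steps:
O = 49
q = 3481 (q = (49 - 5*(-2))² = (49 + 10)² = 59² = 3481)
(q - 17906) + (2529/10671 - 7621/9754) = (3481 - 17906) + (2529/10671 - 7621/9754) = -14425 + (2529*(1/10671) - 7621*1/9754) = -14425 + (843/3557 - 7621/9754) = -14425 - 18885275/34694978 = -500493942925/34694978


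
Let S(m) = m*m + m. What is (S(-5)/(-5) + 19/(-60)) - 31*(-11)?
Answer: 20201/60 ≈ 336.68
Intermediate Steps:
S(m) = m + m² (S(m) = m² + m = m + m²)
(S(-5)/(-5) + 19/(-60)) - 31*(-11) = (-5*(1 - 5)/(-5) + 19/(-60)) - 31*(-11) = (-5*(-4)*(-⅕) + 19*(-1/60)) + 341 = (20*(-⅕) - 19/60) + 341 = (-4 - 19/60) + 341 = -259/60 + 341 = 20201/60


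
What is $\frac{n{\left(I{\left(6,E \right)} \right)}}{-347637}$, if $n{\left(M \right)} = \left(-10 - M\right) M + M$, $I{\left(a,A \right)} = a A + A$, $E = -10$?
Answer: $\frac{4270}{347637} \approx 0.012283$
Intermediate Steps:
$I{\left(a,A \right)} = A + A a$ ($I{\left(a,A \right)} = A a + A = A + A a$)
$n{\left(M \right)} = M + M \left(-10 - M\right)$ ($n{\left(M \right)} = M \left(-10 - M\right) + M = M + M \left(-10 - M\right)$)
$\frac{n{\left(I{\left(6,E \right)} \right)}}{-347637} = \frac{\left(-1\right) \left(- 10 \left(1 + 6\right)\right) \left(9 - 10 \left(1 + 6\right)\right)}{-347637} = - \left(-10\right) 7 \left(9 - 70\right) \left(- \frac{1}{347637}\right) = \left(-1\right) \left(-70\right) \left(9 - 70\right) \left(- \frac{1}{347637}\right) = \left(-1\right) \left(-70\right) \left(-61\right) \left(- \frac{1}{347637}\right) = \left(-4270\right) \left(- \frac{1}{347637}\right) = \frac{4270}{347637}$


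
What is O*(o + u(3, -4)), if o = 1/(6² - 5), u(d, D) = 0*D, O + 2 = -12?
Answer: -14/31 ≈ -0.45161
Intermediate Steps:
O = -14 (O = -2 - 12 = -14)
u(d, D) = 0
o = 1/31 (o = 1/(36 - 5) = 1/31 ≈ 0.032258)
O*(o + u(3, -4)) = -14*(1/31 + 0) = -14*1/31 = -14/31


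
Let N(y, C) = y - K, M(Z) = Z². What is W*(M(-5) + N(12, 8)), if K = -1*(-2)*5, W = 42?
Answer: 1134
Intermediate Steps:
K = 10 (K = 2*5 = 10)
N(y, C) = -10 + y (N(y, C) = y - 1*10 = y - 10 = -10 + y)
W*(M(-5) + N(12, 8)) = 42*((-5)² + (-10 + 12)) = 42*(25 + 2) = 42*27 = 1134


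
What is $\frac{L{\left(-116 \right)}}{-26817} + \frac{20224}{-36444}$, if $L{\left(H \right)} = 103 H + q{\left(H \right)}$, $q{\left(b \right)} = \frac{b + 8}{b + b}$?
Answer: $- \frac{172277821}{1574569094} \approx -0.10941$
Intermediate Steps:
$q{\left(b \right)} = \frac{8 + b}{2 b}$
$L{\left(H \right)} = 103 H + \frac{8 + H}{2 H}$
$\frac{L{\left(-116 \right)}}{-26817} + \frac{20224}{-36444} = \frac{\frac{1}{2} + \frac{4}{-116} + 103 \left(-116\right)}{-26817} + \frac{20224}{-36444} = \left(\frac{1}{2} + 4 \left(- \frac{1}{116}\right) - 11948\right) \left(- \frac{1}{26817}\right) + 20224 \left(- \frac{1}{36444}\right) = \left(\frac{1}{2} - \frac{1}{29} - 11948\right) \left(- \frac{1}{26817}\right) - \frac{5056}{9111} = \left(- \frac{692957}{58}\right) \left(- \frac{1}{26817}\right) - \frac{5056}{9111} = \frac{692957}{1555386} - \frac{5056}{9111} = - \frac{172277821}{1574569094}$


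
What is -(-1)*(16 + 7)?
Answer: 23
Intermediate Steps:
-(-1)*(16 + 7) = -(-1)*23 = -1*(-23) = 23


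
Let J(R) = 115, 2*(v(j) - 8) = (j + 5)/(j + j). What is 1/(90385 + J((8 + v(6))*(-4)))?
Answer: 1/90500 ≈ 1.1050e-5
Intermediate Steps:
v(j) = 8 + (5 + j)/(4*j) (v(j) = 8 + ((j + 5)/(j + j))/2 = 8 + ((5 + j)/((2*j)))/2 = 8 + ((5 + j)*(1/(2*j)))/2 = 8 + ((5 + j)/(2*j))/2 = 8 + (5 + j)/(4*j))
1/(90385 + J((8 + v(6))*(-4))) = 1/(90385 + 115) = 1/90500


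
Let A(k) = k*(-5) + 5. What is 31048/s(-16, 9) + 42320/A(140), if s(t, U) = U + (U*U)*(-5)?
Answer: -1916854/13761 ≈ -139.30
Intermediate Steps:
A(k) = 5 - 5*k (A(k) = -5*k + 5 = 5 - 5*k)
s(t, U) = U - 5*U**2 (s(t, U) = U + U**2*(-5) = U - 5*U**2)
31048/s(-16, 9) + 42320/A(140) = 31048/((9*(1 - 5*9))) + 42320/(5 - 5*140) = 31048/((9*(1 - 45))) + 42320/(5 - 700) = 31048/((9*(-44))) + 42320/(-695) = 31048/(-396) + 42320*(-1/695) = 31048*(-1/396) - 8464/139 = -7762/99 - 8464/139 = -1916854/13761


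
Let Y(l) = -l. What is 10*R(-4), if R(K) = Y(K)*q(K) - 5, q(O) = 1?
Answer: -10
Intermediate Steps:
R(K) = -5 - K (R(K) = -K*1 - 5 = -K - 5 = -5 - K)
10*R(-4) = 10*(-5 - 1*(-4)) = 10*(-5 + 4) = 10*(-1) = -10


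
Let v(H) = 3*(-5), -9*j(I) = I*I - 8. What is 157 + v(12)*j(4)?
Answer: 511/3 ≈ 170.33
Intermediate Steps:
j(I) = 8/9 - I**2/9 (j(I) = -(I*I - 8)/9 = -(I**2 - 8)/9 = -(-8 + I**2)/9 = 8/9 - I**2/9)
v(H) = -15
157 + v(12)*j(4) = 157 - 15*(8/9 - 1/9*4**2) = 157 - 15*(8/9 - 1/9*16) = 157 - 15*(8/9 - 16/9) = 157 - 15*(-8/9) = 157 + 40/3 = 511/3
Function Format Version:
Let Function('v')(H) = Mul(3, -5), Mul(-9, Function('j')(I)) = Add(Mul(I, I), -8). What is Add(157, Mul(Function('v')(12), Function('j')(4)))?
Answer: Rational(511, 3) ≈ 170.33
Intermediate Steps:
Function('j')(I) = Add(Rational(8, 9), Mul(Rational(-1, 9), Pow(I, 2))) (Function('j')(I) = Mul(Rational(-1, 9), Add(Mul(I, I), -8)) = Mul(Rational(-1, 9), Add(Pow(I, 2), -8)) = Mul(Rational(-1, 9), Add(-8, Pow(I, 2))) = Add(Rational(8, 9), Mul(Rational(-1, 9), Pow(I, 2))))
Function('v')(H) = -15
Add(157, Mul(Function('v')(12), Function('j')(4))) = Add(157, Mul(-15, Add(Rational(8, 9), Mul(Rational(-1, 9), Pow(4, 2))))) = Add(157, Mul(-15, Add(Rational(8, 9), Mul(Rational(-1, 9), 16)))) = Add(157, Mul(-15, Add(Rational(8, 9), Rational(-16, 9)))) = Add(157, Mul(-15, Rational(-8, 9))) = Add(157, Rational(40, 3)) = Rational(511, 3)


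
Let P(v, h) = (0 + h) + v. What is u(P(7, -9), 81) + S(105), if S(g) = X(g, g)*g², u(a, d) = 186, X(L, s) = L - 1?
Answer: 1146786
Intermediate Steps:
P(v, h) = h + v
X(L, s) = -1 + L
S(g) = g²*(-1 + g) (S(g) = (-1 + g)*g² = g²*(-1 + g))
u(P(7, -9), 81) + S(105) = 186 + 105²*(-1 + 105) = 186 + 11025*104 = 186 + 1146600 = 1146786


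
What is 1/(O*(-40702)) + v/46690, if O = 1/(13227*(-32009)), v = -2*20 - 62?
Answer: 9883875063033/950188190 ≈ 10402.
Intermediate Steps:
v = -102 (v = -40 - 62 = -102)
O = -1/423383043 (O = (1/13227)*(-1/32009) = -1/423383043 ≈ -2.3619e-9)
1/(O*(-40702)) + v/46690 = 1/(-1/423383043*(-40702)) - 102/46690 = -423383043*(-1/40702) - 102*1/46690 = 423383043/40702 - 51/23345 = 9883875063033/950188190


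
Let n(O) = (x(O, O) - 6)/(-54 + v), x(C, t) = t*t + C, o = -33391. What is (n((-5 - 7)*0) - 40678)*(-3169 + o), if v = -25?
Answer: 117487607360/79 ≈ 1.4872e+9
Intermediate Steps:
x(C, t) = C + t**2 (x(C, t) = t**2 + C = C + t**2)
n(O) = 6/79 - O/79 - O**2/79 (n(O) = ((O + O**2) - 6)/(-54 - 25) = (-6 + O + O**2)/(-79) = (-6 + O + O**2)*(-1/79) = 6/79 - O/79 - O**2/79)
(n((-5 - 7)*0) - 40678)*(-3169 + o) = ((6/79 - (-5 - 7)*0/79 - ((-5 - 7)*0)**2/79) - 40678)*(-3169 - 33391) = ((6/79 - (-12)*0/79 - (-12*0)**2/79) - 40678)*(-36560) = ((6/79 - 1/79*0 - 1/79*0**2) - 40678)*(-36560) = ((6/79 + 0 - 1/79*0) - 40678)*(-36560) = ((6/79 + 0 + 0) - 40678)*(-36560) = (6/79 - 40678)*(-36560) = -3213556/79*(-36560) = 117487607360/79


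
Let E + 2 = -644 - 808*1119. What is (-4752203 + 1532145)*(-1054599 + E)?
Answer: 6309371985026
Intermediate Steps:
E = -904798 (E = -2 + (-644 - 808*1119) = -2 + (-644 - 904152) = -2 - 904796 = -904798)
(-4752203 + 1532145)*(-1054599 + E) = (-4752203 + 1532145)*(-1054599 - 904798) = -3220058*(-1959397) = 6309371985026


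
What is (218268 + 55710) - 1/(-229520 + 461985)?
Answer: 63690295769/232465 ≈ 2.7398e+5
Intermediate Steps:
(218268 + 55710) - 1/(-229520 + 461985) = 273978 - 1/232465 = 63690295769/232465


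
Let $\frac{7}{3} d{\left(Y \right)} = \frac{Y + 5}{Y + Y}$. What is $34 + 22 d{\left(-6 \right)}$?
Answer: $\frac{487}{14} \approx 34.786$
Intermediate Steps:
$d{\left(Y \right)} = \frac{3 \left(5 + Y\right)}{14 Y}$ ($d{\left(Y \right)} = \frac{3 \frac{Y + 5}{Y + Y}}{7} = \frac{3 \frac{5 + Y}{2 Y}}{7} = \frac{3 \left(5 + Y\right)}{14 Y}$)
$34 + 22 d{\left(-6 \right)} = 34 + 22 \frac{3 \left(5 - 6\right)}{14 \left(-6\right)} = 34 + 22 \cdot \frac{3}{14} \left(- \frac{1}{6}\right) \left(-1\right) = 34 + 22 \cdot \frac{1}{28} = 34 + \frac{11}{14} = \frac{487}{14}$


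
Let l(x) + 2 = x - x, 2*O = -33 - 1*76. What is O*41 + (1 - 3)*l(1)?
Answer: -4461/2 ≈ -2230.5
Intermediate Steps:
O = -109/2 (O = (-33 - 1*76)/2 = (-33 - 76)/2 = (½)*(-109) = -109/2 ≈ -54.500)
l(x) = -2 (l(x) = -2 + (x - x) = -2 + 0 = -2)
O*41 + (1 - 3)*l(1) = -109/2*41 + (1 - 3)*(-2) = -4469/2 - 2*(-2) = -4469/2 + 4 = -4461/2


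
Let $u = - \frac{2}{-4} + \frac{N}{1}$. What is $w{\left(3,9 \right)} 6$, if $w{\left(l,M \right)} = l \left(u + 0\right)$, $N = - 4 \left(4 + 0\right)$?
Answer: $-279$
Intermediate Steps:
$N = -16$ ($N = \left(-4\right) 4 = -16$)
$u = - \frac{31}{2}$ ($u = - \frac{2}{-4} - \frac{16}{1} = \left(-2\right) \left(- \frac{1}{4}\right) - 16 = \frac{1}{2} - 16 = - \frac{31}{2} \approx -15.5$)
$w{\left(l,M \right)} = - \frac{31 l}{2}$ ($w{\left(l,M \right)} = l \left(- \frac{31}{2} + 0\right) = l \left(- \frac{31}{2}\right) = - \frac{31 l}{2}$)
$w{\left(3,9 \right)} 6 = \left(- \frac{31}{2}\right) 3 \cdot 6 = \left(- \frac{93}{2}\right) 6 = -279$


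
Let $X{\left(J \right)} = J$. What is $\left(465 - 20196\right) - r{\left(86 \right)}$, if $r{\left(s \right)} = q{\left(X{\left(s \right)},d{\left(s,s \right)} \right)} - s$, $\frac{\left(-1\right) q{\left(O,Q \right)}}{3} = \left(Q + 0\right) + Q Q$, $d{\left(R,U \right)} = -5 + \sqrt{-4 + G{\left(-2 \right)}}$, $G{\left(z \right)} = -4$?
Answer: $-19609 - 54 i \sqrt{2} \approx -19609.0 - 76.368 i$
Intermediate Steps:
$d{\left(R,U \right)} = -5 + 2 i \sqrt{2}$ ($d{\left(R,U \right)} = -5 + \sqrt{-4 - 4} = -5 + \sqrt{-8} = -5 + 2 i \sqrt{2}$)
$q{\left(O,Q \right)} = - 3 Q - 3 Q^{2}$ ($q{\left(O,Q \right)} = - 3 \left(\left(Q + 0\right) + Q Q\right) = - 3 \left(Q + Q^{2}\right) = - 3 Q - 3 Q^{2}$)
$r{\left(s \right)} = - s - 3 \left(-5 + 2 i \sqrt{2}\right) \left(-4 + 2 i \sqrt{2}\right)$ ($r{\left(s \right)} = - 3 \left(-5 + 2 i \sqrt{2}\right) \left(1 - \left(5 - 2 i \sqrt{2}\right)\right) - s = - 3 \left(-5 + 2 i \sqrt{2}\right) \left(-4 + 2 i \sqrt{2}\right) - s = - s - 3 \left(-5 + 2 i \sqrt{2}\right) \left(-4 + 2 i \sqrt{2}\right)$)
$\left(465 - 20196\right) - r{\left(86 \right)} = \left(465 - 20196\right) - \left(-36 - 86 + 54 i \sqrt{2}\right) = -19731 - \left(-36 - 86 + 54 i \sqrt{2}\right) = -19731 - \left(-122 + 54 i \sqrt{2}\right) = -19731 + \left(122 - 54 i \sqrt{2}\right) = -19609 - 54 i \sqrt{2}$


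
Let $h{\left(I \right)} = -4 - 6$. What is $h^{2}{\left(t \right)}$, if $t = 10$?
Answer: $100$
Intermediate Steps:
$h{\left(I \right)} = -10$ ($h{\left(I \right)} = -4 - 6 = -10$)
$h^{2}{\left(t \right)} = \left(-10\right)^{2} = 100$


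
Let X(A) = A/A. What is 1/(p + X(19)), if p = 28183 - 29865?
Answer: -1/1681 ≈ -0.00059488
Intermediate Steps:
p = -1682
X(A) = 1
1/(p + X(19)) = 1/(-1682 + 1) = 1/(-1681) = -1/1681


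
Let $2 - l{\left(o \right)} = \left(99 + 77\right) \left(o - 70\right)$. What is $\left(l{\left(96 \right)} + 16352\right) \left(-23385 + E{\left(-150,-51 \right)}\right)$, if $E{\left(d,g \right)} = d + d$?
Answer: $-278961930$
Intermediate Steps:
$E{\left(d,g \right)} = 2 d$
$l{\left(o \right)} = 12322 - 176 o$ ($l{\left(o \right)} = 2 - \left(99 + 77\right) \left(o - 70\right) = 2 - 176 \left(-70 + o\right) = 2 - \left(-12320 + 176 o\right) = 12322 - 176 o$)
$\left(l{\left(96 \right)} + 16352\right) \left(-23385 + E{\left(-150,-51 \right)}\right) = \left(\left(12322 - 16896\right) + 16352\right) \left(-23385 + 2 \left(-150\right)\right) = \left(\left(12322 - 16896\right) + 16352\right) \left(-23385 - 300\right) = \left(-4574 + 16352\right) \left(-23685\right) = 11778 \left(-23685\right) = -278961930$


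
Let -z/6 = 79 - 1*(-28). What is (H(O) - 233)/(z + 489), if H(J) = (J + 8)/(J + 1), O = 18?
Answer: 489/323 ≈ 1.5139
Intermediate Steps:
z = -642 (z = -6*(79 - 1*(-28)) = -6*(79 + 28) = -6*107 = -642)
H(J) = (8 + J)/(1 + J)
(H(O) - 233)/(z + 489) = ((8 + 18)/(1 + 18) - 233)/(-642 + 489) = (26/19 - 233)/(-153) = ((1/19)*26 - 233)*(-1/153) = (26/19 - 233)*(-1/153) = -4401/19*(-1/153) = 489/323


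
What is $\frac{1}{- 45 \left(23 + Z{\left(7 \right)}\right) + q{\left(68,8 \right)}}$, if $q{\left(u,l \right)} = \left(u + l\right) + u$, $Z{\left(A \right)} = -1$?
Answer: $- \frac{1}{846} \approx -0.001182$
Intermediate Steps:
$q{\left(u,l \right)} = l + 2 u$ ($q{\left(u,l \right)} = \left(l + u\right) + u = l + 2 u$)
$\frac{1}{- 45 \left(23 + Z{\left(7 \right)}\right) + q{\left(68,8 \right)}} = \frac{1}{- 45 \left(23 - 1\right) + \left(8 + 2 \cdot 68\right)} = \frac{1}{\left(-45\right) 22 + \left(8 + 136\right)} = \frac{1}{-990 + 144} = \frac{1}{-846} = - \frac{1}{846}$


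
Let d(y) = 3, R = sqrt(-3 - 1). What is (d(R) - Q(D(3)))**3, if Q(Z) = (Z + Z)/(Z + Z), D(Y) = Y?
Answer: 8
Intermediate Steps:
R = 2*I (R = sqrt(-4) = 2*I ≈ 2.0*I)
Q(Z) = 1 (Q(Z) = (2*Z)/((2*Z)) = (2*Z)*(1/(2*Z)) = 1)
(d(R) - Q(D(3)))**3 = (3 - 1*1)**3 = (3 - 1)**3 = 2**3 = 8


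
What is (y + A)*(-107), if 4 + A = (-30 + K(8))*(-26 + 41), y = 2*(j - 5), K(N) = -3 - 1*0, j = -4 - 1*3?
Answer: 55961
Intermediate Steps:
j = -7 (j = -4 - 3 = -7)
K(N) = -3 (K(N) = -3 + 0 = -3)
y = -24 (y = 2*(-7 - 5) = 2*(-12) = -24)
A = -499 (A = -4 + (-30 - 3)*(-26 + 41) = -4 - 33*15 = -4 - 495 = -499)
(y + A)*(-107) = (-24 - 499)*(-107) = -523*(-107) = 55961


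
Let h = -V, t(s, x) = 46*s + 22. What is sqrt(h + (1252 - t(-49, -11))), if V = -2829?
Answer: sqrt(6313) ≈ 79.454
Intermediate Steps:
t(s, x) = 22 + 46*s
h = 2829 (h = -1*(-2829) = 2829)
sqrt(h + (1252 - t(-49, -11))) = sqrt(2829 + (1252 - (22 + 46*(-49)))) = sqrt(2829 + (1252 - (22 - 2254))) = sqrt(2829 + (1252 - 1*(-2232))) = sqrt(2829 + (1252 + 2232)) = sqrt(2829 + 3484) = sqrt(6313)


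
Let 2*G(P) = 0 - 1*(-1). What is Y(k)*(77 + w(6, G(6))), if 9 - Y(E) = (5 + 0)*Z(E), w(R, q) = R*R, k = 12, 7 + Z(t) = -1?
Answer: 5537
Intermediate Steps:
G(P) = ½ (G(P) = (0 - 1*(-1))/2 = (0 + 1)/2 = (½)*1 = ½)
Z(t) = -8 (Z(t) = -7 - 1 = -8)
w(R, q) = R²
Y(E) = 49 (Y(E) = 9 - (5 + 0)*(-8) = 9 - 5*(-8) = 9 - 1*(-40) = 9 + 40 = 49)
Y(k)*(77 + w(6, G(6))) = 49*(77 + 6²) = 49*(77 + 36) = 49*113 = 5537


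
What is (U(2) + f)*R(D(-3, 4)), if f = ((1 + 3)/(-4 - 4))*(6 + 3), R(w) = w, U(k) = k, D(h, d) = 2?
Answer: -5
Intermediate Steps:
f = -9/2 (f = (4/(-8))*9 = (4*(-1/8))*9 = -1/2*9 = -9/2 ≈ -4.5000)
(U(2) + f)*R(D(-3, 4)) = (2 - 9/2)*2 = -5/2*2 = -5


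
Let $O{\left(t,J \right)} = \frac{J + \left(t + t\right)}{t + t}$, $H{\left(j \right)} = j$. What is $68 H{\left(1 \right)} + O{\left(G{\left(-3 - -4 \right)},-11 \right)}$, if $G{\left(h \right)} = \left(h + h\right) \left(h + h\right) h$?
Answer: $\frac{541}{8} \approx 67.625$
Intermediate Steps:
$G{\left(h \right)} = 4 h^{3}$ ($G{\left(h \right)} = 2 h 2 h h = 4 h^{2} h = 4 h^{3}$)
$O{\left(t,J \right)} = \frac{J + 2 t}{2 t}$
$68 H{\left(1 \right)} + O{\left(G{\left(-3 - -4 \right)},-11 \right)} = 68 \cdot 1 + \frac{4 \left(-3 - -4\right)^{3} + \frac{1}{2} \left(-11\right)}{4 \left(-3 - -4\right)^{3}} = 68 + \frac{4 \left(-3 + 4\right)^{3} - \frac{11}{2}}{4 \left(-3 + 4\right)^{3}} = 68 + \frac{4 \cdot 1^{3} - \frac{11}{2}}{4 \cdot 1^{3}} = 68 + \frac{4 \cdot 1 - \frac{11}{2}}{4 \cdot 1} = 68 + \frac{4 - \frac{11}{2}}{4} = 68 + \frac{1}{4} \left(- \frac{3}{2}\right) = 68 - \frac{3}{8} = \frac{541}{8}$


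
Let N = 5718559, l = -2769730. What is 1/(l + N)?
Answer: 1/2948829 ≈ 3.3912e-7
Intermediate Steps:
1/(l + N) = 1/(-2769730 + 5718559) = 1/2948829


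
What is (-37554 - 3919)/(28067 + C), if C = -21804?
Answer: -41473/6263 ≈ -6.6219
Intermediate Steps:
(-37554 - 3919)/(28067 + C) = (-37554 - 3919)/(28067 - 21804) = -41473/6263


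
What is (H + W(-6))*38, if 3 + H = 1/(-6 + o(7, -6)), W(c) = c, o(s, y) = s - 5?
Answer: -703/2 ≈ -351.50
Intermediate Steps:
o(s, y) = -5 + s
H = -13/4 (H = -3 + 1/(-6 + (-5 + 7)) = -3 + 1/(-6 + 2) = -3 + 1/(-4) = -3 - ¼ = -13/4 ≈ -3.2500)
(H + W(-6))*38 = (-13/4 - 6)*38 = -37/4*38 = -703/2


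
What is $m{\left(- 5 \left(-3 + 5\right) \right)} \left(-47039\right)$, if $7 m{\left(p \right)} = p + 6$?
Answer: $\frac{188156}{7} \approx 26879.0$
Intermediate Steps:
$m{\left(p \right)} = \frac{6}{7} + \frac{p}{7}$ ($m{\left(p \right)} = \frac{p + 6}{7} = \frac{6 + p}{7} = \frac{6}{7} + \frac{p}{7}$)
$m{\left(- 5 \left(-3 + 5\right) \right)} \left(-47039\right) = \left(\frac{6}{7} + \frac{\left(-5\right) \left(-3 + 5\right)}{7}\right) \left(-47039\right) = \left(\frac{6}{7} + \frac{\left(-5\right) 2}{7}\right) \left(-47039\right) = \left(\frac{6}{7} + \frac{1}{7} \left(-10\right)\right) \left(-47039\right) = \left(\frac{6}{7} - \frac{10}{7}\right) \left(-47039\right) = \left(- \frac{4}{7}\right) \left(-47039\right) = \frac{188156}{7}$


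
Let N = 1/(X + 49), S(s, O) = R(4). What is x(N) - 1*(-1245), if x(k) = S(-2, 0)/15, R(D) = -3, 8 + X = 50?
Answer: 6224/5 ≈ 1244.8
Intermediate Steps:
X = 42 (X = -8 + 50 = 42)
S(s, O) = -3
N = 1/91 (N = 1/(42 + 49) = 1/91 ≈ 0.010989)
x(k) = -⅕ (x(k) = -3/15 = -3*1/15 = -⅕)
x(N) - 1*(-1245) = -⅕ - 1*(-1245) = -⅕ + 1245 = 6224/5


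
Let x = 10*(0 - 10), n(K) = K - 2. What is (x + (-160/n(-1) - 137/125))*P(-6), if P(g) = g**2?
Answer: -214932/125 ≈ -1719.5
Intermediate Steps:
n(K) = -2 + K
x = -100 (x = 10*(-10) = -100)
(x + (-160/n(-1) - 137/125))*P(-6) = (-100 + (-160/(-2 - 1) - 137/125))*(-6)**2 = (-100 + (-160/(-3) - 137*1/125))*36 = (-100 + (-160*(-1/3) - 137/125))*36 = (-100 + (160/3 - 137/125))*36 = (-100 + 19589/375)*36 = -17911/375*36 = -214932/125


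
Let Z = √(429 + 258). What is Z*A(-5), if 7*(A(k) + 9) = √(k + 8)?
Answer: √687*(-63 + √3)/7 ≈ -229.41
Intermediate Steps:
A(k) = -9 + √(8 + k)/7 (A(k) = -9 + √(k + 8)/7 = -9 + √(8 + k)/7)
Z = √687 ≈ 26.211
Z*A(-5) = √687*(-9 + √(8 - 5)/7) = √687*(-9 + √3/7)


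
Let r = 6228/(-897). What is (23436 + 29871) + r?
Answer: 15936717/299 ≈ 53300.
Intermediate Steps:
r = -2076/299 (r = 6228*(-1/897) = -2076/299 ≈ -6.9431)
(23436 + 29871) + r = (23436 + 29871) - 2076/299 = 53307 - 2076/299 = 15936717/299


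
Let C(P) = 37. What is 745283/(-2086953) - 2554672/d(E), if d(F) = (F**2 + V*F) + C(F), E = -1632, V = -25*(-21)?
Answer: -607086738589/342765144903 ≈ -1.7711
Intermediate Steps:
V = 525
d(F) = 37 + F**2 + 525*F (d(F) = (F**2 + 525*F) + 37 = 37 + F**2 + 525*F)
745283/(-2086953) - 2554672/d(E) = 745283/(-2086953) - 2554672/(37 + (-1632)**2 + 525*(-1632)) = 745283*(-1/2086953) - 2554672/(37 + 2663424 - 856800) = -67753/189723 - 2554672/1806661 = -607086738589/342765144903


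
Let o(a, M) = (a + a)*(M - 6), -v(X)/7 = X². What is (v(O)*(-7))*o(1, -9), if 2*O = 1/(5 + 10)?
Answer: -49/30 ≈ -1.6333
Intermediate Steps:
O = 1/30 (O = 1/(2*(5 + 10)) = (½)/15 = (½)*(1/15) = 1/30 ≈ 0.033333)
v(X) = -7*X²
o(a, M) = 2*a*(-6 + M) (o(a, M) = (2*a)*(-6 + M) = 2*a*(-6 + M))
(v(O)*(-7))*o(1, -9) = (-7*(1/30)²*(-7))*(2*1*(-6 - 9)) = (-7*1/900*(-7))*(2*1*(-15)) = -7/900*(-7)*(-30) = (49/900)*(-30) = -49/30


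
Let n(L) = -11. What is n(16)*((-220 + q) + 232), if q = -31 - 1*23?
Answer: 462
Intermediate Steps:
q = -54 (q = -31 - 23 = -54)
n(16)*((-220 + q) + 232) = -11*((-220 - 54) + 232) = -11*(-274 + 232) = -11*(-42) = 462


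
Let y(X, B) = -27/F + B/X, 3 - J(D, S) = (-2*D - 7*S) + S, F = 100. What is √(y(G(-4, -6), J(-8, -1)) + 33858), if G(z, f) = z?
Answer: √846562/5 ≈ 184.02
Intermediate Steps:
J(D, S) = 3 + 2*D + 6*S (J(D, S) = 3 - ((-2*D - 7*S) + S) = 3 - ((-7*S - 2*D) + S) = 3 - (-6*S - 2*D) = 3 + (2*D + 6*S) = 3 + 2*D + 6*S)
y(X, B) = -27/100 + B/X
√(y(G(-4, -6), J(-8, -1)) + 33858) = √((-27/100 + (3 + 2*(-8) + 6*(-1))/(-4)) + 33858) = √((-27/100 + (3 - 16 - 6)*(-¼)) + 33858) = √((-27/100 - 19*(-¼)) + 33858) = √((-27/100 + 19/4) + 33858) = √(112/25 + 33858) = √(846562/25) = √846562/5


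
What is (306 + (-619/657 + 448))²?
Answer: 244786468081/431649 ≈ 5.6710e+5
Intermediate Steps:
(306 + (-619/657 + 448))² = (306 + 293717/657)² = (494759/657)² = 244786468081/431649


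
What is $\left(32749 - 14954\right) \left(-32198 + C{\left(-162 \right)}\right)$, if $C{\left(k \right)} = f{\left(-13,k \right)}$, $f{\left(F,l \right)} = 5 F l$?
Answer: $-385582060$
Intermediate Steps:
$f{\left(F,l \right)} = 5 F l$
$C{\left(k \right)} = - 65 k$ ($C{\left(k \right)} = 5 \left(-13\right) k = - 65 k$)
$\left(32749 - 14954\right) \left(-32198 + C{\left(-162 \right)}\right) = \left(32749 - 14954\right) \left(-32198 - -10530\right) = 17795 \left(-32198 + 10530\right) = 17795 \left(-21668\right) = -385582060$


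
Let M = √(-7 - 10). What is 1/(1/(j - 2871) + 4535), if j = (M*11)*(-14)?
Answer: 9802189771/44452927356489 - 77*I*√17/88905854712978 ≈ 0.00022051 - 3.571e-12*I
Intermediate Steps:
M = I*√17 (M = √(-17) = I*√17 ≈ 4.1231*I)
j = -154*I*√17 (j = ((I*√17)*11)*(-14) = (11*I*√17)*(-14) = -154*I*√17 ≈ -634.96*I)
1/(1/(j - 2871) + 4535) = 1/(1/(-154*I*√17 - 2871) + 4535) = 1/(1/(-2871 - 154*I*√17) + 4535) = 1/(4535 + 1/(-2871 - 154*I*√17))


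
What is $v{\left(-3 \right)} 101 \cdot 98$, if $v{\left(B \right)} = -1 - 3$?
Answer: $-39592$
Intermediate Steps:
$v{\left(B \right)} = -4$ ($v{\left(B \right)} = -1 - 3 = -4$)
$v{\left(-3 \right)} 101 \cdot 98 = \left(-4\right) 101 \cdot 98 = \left(-404\right) 98 = -39592$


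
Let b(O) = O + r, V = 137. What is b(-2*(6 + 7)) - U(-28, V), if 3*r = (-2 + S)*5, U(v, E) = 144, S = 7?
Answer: -485/3 ≈ -161.67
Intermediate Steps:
r = 25/3 (r = ((-2 + 7)*5)/3 = (5*5)/3 = (⅓)*25 = 25/3 ≈ 8.3333)
b(O) = 25/3 + O (b(O) = O + 25/3 = 25/3 + O)
b(-2*(6 + 7)) - U(-28, V) = (25/3 - 2*(6 + 7)) - 1*144 = (25/3 - 2*13) - 144 = (25/3 - 26) - 144 = -53/3 - 144 = -485/3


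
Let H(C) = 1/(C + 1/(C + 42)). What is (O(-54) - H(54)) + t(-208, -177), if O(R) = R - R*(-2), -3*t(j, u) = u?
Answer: -534151/5185 ≈ -103.02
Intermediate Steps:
t(j, u) = -u/3
O(R) = 3*R (O(R) = R - (-2)*R = R + 2*R = 3*R)
H(C) = 1/(C + 1/(42 + C))
(O(-54) - H(54)) + t(-208, -177) = (3*(-54) - (42 + 54)/(1 + 54² + 42*54)) - ⅓*(-177) = (-162 - 96/(1 + 2916 + 2268)) + 59 = (-162 - 96/5185) + 59 = -840066/5185 + 59 = -534151/5185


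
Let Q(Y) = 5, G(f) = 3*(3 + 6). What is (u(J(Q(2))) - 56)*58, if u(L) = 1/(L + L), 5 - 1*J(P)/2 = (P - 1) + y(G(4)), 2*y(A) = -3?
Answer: -16211/5 ≈ -3242.2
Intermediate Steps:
G(f) = 27 (G(f) = 3*9 = 27)
y(A) = -3/2 (y(A) = (½)*(-3) = -3/2)
J(P) = 15 - 2*P (J(P) = 10 - 2*((P - 1) - 3/2) = 10 - 2*((-1 + P) - 3/2) = 10 - 2*(-5/2 + P) = 10 + (5 - 2*P) = 15 - 2*P)
u(L) = 1/(2*L)
(u(J(Q(2))) - 56)*58 = (1/(2*(15 - 2*5)) - 56)*58 = (1/(2*(15 - 10)) - 56)*58 = ((½)/5 - 56)*58 = ((½)*(⅕) - 56)*58 = (⅒ - 56)*58 = -559/10*58 = -16211/5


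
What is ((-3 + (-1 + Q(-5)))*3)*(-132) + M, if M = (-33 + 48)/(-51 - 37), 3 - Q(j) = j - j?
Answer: 34833/88 ≈ 395.83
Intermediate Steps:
Q(j) = 3 (Q(j) = 3 - (j - j) = 3 - 1*0 = 3 + 0 = 3)
M = -15/88 (M = 15/(-88) = 15*(-1/88) = -15/88 ≈ -0.17045)
((-3 + (-1 + Q(-5)))*3)*(-132) + M = ((-3 + (-1 + 3))*3)*(-132) - 15/88 = ((-3 + 2)*3)*(-132) - 15/88 = -1*3*(-132) - 15/88 = -3*(-132) - 15/88 = 396 - 15/88 = 34833/88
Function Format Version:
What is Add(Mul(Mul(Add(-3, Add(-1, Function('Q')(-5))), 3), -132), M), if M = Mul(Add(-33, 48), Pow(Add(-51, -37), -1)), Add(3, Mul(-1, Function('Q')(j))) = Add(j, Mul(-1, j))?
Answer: Rational(34833, 88) ≈ 395.83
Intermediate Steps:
Function('Q')(j) = 3 (Function('Q')(j) = Add(3, Mul(-1, Add(j, Mul(-1, j)))) = Add(3, Mul(-1, 0)) = Add(3, 0) = 3)
M = Rational(-15, 88) (M = Mul(15, Pow(-88, -1)) = Mul(15, Rational(-1, 88)) = Rational(-15, 88) ≈ -0.17045)
Add(Mul(Mul(Add(-3, Add(-1, Function('Q')(-5))), 3), -132), M) = Add(Mul(Mul(Add(-3, Add(-1, 3)), 3), -132), Rational(-15, 88)) = Add(Mul(Mul(Add(-3, 2), 3), -132), Rational(-15, 88)) = Add(Mul(Mul(-1, 3), -132), Rational(-15, 88)) = Add(Mul(-3, -132), Rational(-15, 88)) = Add(396, Rational(-15, 88)) = Rational(34833, 88)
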